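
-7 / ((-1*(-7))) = -1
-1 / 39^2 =-1 / 1521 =-0.00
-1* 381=-381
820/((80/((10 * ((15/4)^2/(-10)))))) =-9225/64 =-144.14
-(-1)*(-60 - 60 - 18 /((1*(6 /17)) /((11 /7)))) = -200.14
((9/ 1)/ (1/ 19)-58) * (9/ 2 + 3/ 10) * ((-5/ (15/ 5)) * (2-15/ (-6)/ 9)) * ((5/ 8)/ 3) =-23165/ 54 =-428.98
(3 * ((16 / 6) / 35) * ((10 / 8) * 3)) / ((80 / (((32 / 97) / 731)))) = 12 / 2481745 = 0.00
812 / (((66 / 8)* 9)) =3248 / 297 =10.94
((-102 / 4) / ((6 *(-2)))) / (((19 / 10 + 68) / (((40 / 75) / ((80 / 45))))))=17 / 1864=0.01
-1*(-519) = 519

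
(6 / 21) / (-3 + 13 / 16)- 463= -113467 / 245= -463.13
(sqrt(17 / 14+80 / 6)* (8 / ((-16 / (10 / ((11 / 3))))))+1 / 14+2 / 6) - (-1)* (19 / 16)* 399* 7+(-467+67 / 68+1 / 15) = 27142893 / 9520 - 5* sqrt(25662) / 154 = 2845.94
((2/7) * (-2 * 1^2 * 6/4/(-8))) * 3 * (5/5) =9/28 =0.32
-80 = -80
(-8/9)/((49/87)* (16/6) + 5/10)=-0.44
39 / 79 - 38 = -2963 / 79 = -37.51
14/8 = 7/4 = 1.75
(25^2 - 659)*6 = -204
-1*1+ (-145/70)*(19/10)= -691/140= -4.94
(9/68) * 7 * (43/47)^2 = 116487/150212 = 0.78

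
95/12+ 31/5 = 847/60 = 14.12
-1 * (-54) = 54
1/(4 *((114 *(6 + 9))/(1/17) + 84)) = 1/116616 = 0.00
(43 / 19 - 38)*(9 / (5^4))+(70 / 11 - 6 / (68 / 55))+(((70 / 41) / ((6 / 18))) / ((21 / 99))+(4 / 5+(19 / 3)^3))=1376508881377 / 4916463750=279.98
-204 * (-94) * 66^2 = 83530656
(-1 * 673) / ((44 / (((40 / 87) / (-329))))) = 6730 / 314853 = 0.02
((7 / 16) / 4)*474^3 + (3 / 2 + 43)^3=23472335 / 2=11736167.50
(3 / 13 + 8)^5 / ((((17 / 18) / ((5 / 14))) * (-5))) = -126229655763 / 44183867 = -2856.92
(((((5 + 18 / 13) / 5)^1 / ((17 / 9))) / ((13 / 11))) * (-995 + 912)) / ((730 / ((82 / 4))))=-27962451 / 20972900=-1.33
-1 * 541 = -541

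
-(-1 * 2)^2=-4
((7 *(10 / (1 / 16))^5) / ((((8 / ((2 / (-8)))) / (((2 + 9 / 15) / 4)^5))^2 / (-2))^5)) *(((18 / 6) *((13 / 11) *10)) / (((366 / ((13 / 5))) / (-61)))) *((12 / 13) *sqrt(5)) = 0.00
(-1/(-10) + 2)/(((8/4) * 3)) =7/20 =0.35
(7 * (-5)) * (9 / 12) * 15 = -1575 / 4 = -393.75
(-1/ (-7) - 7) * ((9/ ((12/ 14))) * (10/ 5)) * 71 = -10224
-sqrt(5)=-2.24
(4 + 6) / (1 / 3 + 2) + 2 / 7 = 32 / 7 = 4.57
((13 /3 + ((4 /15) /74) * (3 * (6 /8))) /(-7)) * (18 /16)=-14457 /20720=-0.70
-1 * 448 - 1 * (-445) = -3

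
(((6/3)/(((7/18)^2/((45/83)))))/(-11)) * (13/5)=-75816/44737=-1.69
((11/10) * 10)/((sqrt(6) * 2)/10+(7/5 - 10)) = -2365/1843 - 55 * sqrt(6)/1843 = -1.36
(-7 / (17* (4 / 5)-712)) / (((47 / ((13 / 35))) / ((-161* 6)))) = -2093 / 27354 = -0.08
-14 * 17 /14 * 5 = -85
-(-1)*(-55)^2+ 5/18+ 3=54509/18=3028.28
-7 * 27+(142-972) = -1019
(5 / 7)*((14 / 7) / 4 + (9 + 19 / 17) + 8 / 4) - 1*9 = 3 / 238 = 0.01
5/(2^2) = 5/4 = 1.25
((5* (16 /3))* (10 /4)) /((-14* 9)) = -100 /189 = -0.53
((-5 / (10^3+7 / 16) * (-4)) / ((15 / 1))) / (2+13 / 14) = 896 / 1968861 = 0.00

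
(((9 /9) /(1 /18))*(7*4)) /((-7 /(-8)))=576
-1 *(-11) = 11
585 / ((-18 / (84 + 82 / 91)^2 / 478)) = -71330835820 / 637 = -111979334.10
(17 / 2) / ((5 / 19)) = 323 / 10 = 32.30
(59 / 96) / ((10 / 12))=59 / 80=0.74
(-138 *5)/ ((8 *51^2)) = -115/ 3468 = -0.03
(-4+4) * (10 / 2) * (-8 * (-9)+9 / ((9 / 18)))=0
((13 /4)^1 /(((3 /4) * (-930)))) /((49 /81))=-117 /15190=-0.01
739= 739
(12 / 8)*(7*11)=231 / 2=115.50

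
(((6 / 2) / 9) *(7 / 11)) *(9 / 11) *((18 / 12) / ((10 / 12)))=189 / 605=0.31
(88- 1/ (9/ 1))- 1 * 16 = 647/ 9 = 71.89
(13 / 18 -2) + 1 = -5 / 18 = -0.28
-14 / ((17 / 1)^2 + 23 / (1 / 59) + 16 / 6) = -21 / 2473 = -0.01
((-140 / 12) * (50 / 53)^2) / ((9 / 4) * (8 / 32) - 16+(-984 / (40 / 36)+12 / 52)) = 91000000 / 7894742253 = 0.01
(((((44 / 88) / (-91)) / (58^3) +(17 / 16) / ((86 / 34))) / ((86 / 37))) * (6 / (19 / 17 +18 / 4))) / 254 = 1584206319 / 2084663725508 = 0.00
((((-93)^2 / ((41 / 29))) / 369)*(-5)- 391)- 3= -476.89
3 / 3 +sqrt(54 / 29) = 1 +3 * sqrt(174) / 29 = 2.36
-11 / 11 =-1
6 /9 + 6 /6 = 5 /3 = 1.67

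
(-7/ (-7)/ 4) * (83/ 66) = 83/ 264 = 0.31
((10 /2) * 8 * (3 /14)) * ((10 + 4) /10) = 12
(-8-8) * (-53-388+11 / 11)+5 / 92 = 647685 / 92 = 7040.05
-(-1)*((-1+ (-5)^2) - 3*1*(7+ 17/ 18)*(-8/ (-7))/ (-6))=1798/ 63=28.54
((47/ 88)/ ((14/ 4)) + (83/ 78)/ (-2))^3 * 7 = -11836763639/ 30949806888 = -0.38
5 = 5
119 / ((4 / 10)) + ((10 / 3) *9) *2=715 / 2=357.50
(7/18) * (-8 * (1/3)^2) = -28/81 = -0.35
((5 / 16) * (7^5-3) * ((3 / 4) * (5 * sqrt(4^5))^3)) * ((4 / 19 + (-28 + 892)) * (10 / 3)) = 882949376000000 / 19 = 46471019789473.68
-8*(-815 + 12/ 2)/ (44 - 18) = 3236/ 13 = 248.92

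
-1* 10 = -10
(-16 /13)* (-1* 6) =96 /13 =7.38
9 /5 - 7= -26 /5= -5.20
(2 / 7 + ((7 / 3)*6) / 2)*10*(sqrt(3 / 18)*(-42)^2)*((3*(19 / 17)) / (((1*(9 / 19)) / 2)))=303240*sqrt(6)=742783.27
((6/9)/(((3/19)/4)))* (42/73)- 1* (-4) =3004/219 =13.72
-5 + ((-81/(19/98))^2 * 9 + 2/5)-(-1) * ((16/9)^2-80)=229666264517/146205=1570850.96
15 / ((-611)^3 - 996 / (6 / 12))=-15 / 228101123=-0.00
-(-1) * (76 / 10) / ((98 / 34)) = 646 / 245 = 2.64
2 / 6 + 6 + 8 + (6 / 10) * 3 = 242 / 15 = 16.13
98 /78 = 49 /39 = 1.26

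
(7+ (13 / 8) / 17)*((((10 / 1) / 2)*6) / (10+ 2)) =4825 / 272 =17.74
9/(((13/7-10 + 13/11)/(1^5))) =-693/536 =-1.29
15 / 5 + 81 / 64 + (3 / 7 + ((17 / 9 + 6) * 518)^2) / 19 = 605977291813 / 689472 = 878900.51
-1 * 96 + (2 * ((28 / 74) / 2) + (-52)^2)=96510 / 37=2608.38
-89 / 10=-8.90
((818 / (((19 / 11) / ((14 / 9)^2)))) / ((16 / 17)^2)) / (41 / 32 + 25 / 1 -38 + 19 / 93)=-112.35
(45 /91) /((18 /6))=15 /91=0.16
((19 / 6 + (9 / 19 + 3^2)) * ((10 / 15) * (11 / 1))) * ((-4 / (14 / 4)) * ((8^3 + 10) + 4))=-66701008 / 1197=-55723.48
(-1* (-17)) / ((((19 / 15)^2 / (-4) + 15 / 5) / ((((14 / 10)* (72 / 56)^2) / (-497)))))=-247860 / 8137381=-0.03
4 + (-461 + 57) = -400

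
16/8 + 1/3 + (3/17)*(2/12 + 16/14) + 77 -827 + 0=-533669/714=-747.44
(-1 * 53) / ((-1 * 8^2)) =53 / 64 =0.83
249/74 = 3.36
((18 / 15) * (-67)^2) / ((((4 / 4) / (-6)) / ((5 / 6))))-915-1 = -27850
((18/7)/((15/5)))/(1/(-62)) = -372/7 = -53.14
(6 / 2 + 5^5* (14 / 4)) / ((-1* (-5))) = 21881 / 10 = 2188.10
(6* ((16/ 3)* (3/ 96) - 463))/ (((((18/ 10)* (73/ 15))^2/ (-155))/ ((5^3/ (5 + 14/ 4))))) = 67255468750/ 815337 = 82487.94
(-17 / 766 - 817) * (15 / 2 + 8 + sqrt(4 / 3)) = -19401009 / 1532 - 208613 * sqrt(3) / 383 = -13607.26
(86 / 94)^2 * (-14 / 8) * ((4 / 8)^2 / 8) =-12943 / 282752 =-0.05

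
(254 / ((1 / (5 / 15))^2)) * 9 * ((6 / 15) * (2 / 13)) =1016 / 65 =15.63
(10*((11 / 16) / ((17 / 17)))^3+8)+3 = 29183 / 2048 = 14.25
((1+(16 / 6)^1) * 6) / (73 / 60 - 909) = -0.02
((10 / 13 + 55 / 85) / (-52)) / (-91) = 313 / 1045772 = 0.00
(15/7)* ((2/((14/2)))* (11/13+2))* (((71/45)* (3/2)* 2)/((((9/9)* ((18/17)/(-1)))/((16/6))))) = -357272/17199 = -20.77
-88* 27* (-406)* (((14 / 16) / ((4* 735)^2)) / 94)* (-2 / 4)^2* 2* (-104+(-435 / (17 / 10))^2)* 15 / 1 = 13560051681 / 26622680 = 509.34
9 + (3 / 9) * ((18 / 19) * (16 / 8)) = 183 / 19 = 9.63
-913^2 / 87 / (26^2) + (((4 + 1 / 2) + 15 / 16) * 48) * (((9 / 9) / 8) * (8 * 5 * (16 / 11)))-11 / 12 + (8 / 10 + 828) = 2193011902 / 808665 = 2711.89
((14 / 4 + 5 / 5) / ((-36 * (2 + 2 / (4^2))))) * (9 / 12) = -3 / 68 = -0.04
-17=-17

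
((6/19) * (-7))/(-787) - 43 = -43.00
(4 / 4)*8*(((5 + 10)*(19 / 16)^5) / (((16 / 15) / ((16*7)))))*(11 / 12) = 14299471725 / 524288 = 27274.08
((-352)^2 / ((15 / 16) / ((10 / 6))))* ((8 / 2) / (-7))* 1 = -7929856 / 63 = -125870.73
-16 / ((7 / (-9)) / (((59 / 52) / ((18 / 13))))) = 118 / 7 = 16.86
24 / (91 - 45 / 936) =832 / 3153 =0.26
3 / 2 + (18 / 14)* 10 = 14.36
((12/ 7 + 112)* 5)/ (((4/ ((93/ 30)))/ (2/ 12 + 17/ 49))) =931519/ 4116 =226.32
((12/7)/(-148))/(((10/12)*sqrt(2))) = -9*sqrt(2)/1295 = -0.01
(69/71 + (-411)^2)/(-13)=-11993460/923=-12994.00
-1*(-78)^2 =-6084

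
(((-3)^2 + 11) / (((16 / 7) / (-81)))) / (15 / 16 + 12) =-54.78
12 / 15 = 4 / 5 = 0.80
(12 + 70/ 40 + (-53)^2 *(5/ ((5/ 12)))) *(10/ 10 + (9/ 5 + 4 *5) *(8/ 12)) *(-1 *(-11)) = 345715381/ 60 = 5761923.02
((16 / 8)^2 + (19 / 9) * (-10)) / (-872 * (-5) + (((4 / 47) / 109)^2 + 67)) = -4041749866 / 1045684674891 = -0.00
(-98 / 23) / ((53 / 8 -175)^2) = -6272 / 41731407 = -0.00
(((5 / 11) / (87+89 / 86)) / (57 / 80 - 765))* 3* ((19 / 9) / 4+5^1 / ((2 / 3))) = -2485400 / 15276150549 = -0.00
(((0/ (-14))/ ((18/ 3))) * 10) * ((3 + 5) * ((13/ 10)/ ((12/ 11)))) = 0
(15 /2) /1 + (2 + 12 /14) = 145 /14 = 10.36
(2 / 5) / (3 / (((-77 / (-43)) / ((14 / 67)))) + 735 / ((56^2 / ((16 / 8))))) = 0.49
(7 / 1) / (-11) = -7 / 11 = -0.64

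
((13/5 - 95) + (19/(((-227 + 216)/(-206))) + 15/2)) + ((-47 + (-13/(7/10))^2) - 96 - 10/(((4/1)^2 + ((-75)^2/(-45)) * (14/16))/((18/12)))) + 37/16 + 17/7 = 5129199283/10736880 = 477.72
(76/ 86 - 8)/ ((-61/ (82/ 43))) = 25092/ 112789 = 0.22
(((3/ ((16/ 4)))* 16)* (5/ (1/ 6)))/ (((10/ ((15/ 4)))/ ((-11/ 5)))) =-297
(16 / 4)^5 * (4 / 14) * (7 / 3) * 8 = 16384 / 3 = 5461.33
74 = 74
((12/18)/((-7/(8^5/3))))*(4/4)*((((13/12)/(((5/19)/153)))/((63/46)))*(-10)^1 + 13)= 6311378944/1323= 4770505.63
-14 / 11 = -1.27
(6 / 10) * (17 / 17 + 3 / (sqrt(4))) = 1.50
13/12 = 1.08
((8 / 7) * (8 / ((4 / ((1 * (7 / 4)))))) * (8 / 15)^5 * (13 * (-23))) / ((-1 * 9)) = 39190528 / 6834375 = 5.73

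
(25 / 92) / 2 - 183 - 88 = -49839 / 184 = -270.86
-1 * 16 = -16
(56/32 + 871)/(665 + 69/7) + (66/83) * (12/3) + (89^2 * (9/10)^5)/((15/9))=137763324566651/49011500000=2810.84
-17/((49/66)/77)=-12342/7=-1763.14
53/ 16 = 3.31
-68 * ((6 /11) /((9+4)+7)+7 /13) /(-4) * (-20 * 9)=-247554 /143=-1731.15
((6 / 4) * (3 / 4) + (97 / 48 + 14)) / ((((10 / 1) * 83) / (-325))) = -53495 / 7968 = -6.71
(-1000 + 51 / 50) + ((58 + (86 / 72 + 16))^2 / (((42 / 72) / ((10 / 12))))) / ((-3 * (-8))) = -1802842843 / 2721600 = -662.42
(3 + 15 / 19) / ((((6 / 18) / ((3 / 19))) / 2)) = 1296 / 361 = 3.59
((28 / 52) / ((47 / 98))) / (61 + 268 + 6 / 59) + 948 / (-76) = -2810948513 / 225411953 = -12.47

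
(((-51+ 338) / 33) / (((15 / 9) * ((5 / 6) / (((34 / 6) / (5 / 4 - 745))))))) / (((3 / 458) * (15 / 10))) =-300448 / 61875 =-4.86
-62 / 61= -1.02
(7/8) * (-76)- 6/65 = -8657/130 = -66.59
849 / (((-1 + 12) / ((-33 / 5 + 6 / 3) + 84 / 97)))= -1537539 / 5335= -288.20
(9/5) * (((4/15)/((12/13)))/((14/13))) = 169/350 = 0.48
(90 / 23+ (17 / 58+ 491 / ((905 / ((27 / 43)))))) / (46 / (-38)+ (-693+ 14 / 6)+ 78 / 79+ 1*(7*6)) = -1062874174209 / 151686102702110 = -0.01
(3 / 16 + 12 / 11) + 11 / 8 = 467 / 176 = 2.65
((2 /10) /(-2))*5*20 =-10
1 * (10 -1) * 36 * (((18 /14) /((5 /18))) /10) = 149.97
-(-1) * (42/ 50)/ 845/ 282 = 0.00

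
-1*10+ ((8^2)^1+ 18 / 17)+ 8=1072 / 17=63.06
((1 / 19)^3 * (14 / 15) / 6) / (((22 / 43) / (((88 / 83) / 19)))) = 1204 / 486748935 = 0.00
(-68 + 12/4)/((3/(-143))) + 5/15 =9296/3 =3098.67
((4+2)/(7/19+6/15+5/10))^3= 1481544000/13997521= 105.84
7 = 7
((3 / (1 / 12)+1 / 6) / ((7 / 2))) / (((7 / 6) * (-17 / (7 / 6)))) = -31 / 51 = -0.61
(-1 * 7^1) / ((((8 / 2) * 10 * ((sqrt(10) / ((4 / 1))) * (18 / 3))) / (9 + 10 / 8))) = -287 * sqrt(10) / 2400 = -0.38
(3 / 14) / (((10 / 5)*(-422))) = -3 / 11816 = -0.00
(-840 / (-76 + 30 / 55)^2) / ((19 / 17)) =-86394 / 654455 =-0.13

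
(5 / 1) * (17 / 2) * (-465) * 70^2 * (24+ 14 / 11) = -26920477500 / 11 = -2447316136.36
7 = 7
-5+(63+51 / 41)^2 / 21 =2253817 / 11767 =191.54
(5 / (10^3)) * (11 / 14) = 11 / 2800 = 0.00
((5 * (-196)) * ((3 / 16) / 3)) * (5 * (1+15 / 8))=-28175 / 32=-880.47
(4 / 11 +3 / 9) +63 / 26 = 3.12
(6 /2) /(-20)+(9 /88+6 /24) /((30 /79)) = 2053 /2640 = 0.78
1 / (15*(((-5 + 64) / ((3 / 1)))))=1 / 295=0.00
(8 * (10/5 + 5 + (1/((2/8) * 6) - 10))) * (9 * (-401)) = 67368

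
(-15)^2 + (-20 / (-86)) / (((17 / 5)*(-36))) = 2960525 / 13158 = 225.00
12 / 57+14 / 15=326 / 285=1.14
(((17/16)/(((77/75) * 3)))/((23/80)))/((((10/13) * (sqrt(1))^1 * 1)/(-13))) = -71825/3542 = -20.28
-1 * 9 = -9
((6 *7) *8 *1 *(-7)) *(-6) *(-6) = -84672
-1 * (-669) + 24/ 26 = 8709/ 13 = 669.92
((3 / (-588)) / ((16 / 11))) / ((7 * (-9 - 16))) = 11 / 548800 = 0.00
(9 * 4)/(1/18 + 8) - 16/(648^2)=17005967/3805380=4.47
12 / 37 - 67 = -2467 / 37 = -66.68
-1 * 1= -1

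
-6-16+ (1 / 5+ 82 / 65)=-267 / 13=-20.54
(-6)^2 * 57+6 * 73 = 2490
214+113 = 327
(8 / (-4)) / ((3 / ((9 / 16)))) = -0.38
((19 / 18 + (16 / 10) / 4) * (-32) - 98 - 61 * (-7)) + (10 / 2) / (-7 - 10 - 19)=282.28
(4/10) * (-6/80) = -3/100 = -0.03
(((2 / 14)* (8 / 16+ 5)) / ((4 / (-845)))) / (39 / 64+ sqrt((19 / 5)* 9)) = 4833400 / 1616559 - 4759040* sqrt(95) / 1616559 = -25.70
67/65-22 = -20.97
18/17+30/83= 2004/1411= 1.42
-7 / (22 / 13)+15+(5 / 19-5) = 6.13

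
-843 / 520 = -1.62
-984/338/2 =-246/169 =-1.46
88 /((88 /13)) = 13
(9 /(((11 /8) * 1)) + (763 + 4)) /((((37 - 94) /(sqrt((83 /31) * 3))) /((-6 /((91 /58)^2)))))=57248552 * sqrt(7719) /53652599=93.75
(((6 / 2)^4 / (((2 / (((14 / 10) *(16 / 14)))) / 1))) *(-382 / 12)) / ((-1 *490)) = 4.21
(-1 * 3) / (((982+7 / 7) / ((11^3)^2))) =-5314683 / 983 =-5406.60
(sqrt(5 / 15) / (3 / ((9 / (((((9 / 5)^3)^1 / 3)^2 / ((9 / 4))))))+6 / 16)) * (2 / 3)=250000 * sqrt(3) / 1051731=0.41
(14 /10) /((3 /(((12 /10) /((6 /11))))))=77 /75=1.03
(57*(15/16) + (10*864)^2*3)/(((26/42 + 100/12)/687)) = 51694561736685/3008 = 17185692066.72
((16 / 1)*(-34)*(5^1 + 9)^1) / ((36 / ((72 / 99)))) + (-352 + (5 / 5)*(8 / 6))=-49948 / 99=-504.53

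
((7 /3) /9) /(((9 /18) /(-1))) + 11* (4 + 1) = 1471 /27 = 54.48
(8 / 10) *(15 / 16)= 3 / 4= 0.75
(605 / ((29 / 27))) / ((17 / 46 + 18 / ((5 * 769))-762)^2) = 511007754361500 / 526246949030990261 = 0.00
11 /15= 0.73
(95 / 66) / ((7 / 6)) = 95 / 77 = 1.23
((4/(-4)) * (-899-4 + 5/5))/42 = 451/21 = 21.48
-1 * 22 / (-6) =11 / 3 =3.67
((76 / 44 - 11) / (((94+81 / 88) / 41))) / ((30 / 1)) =-5576 / 41765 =-0.13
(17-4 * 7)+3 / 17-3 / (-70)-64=-88989 / 1190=-74.78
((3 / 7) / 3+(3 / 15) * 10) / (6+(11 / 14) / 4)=120 / 347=0.35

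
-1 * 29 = -29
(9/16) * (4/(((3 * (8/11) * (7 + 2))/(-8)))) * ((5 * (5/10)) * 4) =-55/6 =-9.17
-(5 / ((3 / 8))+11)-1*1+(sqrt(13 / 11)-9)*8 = -88.64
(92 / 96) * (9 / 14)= 0.62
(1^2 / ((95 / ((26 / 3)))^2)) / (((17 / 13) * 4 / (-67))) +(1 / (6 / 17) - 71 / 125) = 29808299 / 13808250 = 2.16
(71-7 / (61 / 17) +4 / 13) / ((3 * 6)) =27500 / 7137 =3.85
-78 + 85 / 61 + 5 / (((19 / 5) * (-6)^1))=-534247 / 6954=-76.83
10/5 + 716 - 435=283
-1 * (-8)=8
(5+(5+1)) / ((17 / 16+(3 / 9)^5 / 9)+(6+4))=384912 / 387115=0.99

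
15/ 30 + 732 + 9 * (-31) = 907/ 2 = 453.50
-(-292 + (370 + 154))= -232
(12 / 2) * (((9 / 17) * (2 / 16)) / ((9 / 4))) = 3 / 17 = 0.18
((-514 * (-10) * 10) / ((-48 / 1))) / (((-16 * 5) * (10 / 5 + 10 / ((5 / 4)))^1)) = 257 / 192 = 1.34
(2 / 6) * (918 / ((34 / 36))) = 324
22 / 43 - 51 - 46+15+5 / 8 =-27817 / 344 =-80.86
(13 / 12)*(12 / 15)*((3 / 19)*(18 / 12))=39 / 190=0.21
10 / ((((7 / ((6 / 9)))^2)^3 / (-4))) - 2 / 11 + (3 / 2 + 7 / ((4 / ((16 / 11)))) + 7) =20498046599 / 1886854662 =10.86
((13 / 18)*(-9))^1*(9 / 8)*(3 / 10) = -351 / 160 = -2.19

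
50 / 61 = 0.82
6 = 6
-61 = -61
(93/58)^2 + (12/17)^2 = 2983977/972196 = 3.07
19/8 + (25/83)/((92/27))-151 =-2268451/15272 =-148.54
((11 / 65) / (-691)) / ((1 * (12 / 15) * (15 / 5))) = -11 / 107796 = -0.00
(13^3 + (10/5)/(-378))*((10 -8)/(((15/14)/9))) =1660928/45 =36909.51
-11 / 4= -2.75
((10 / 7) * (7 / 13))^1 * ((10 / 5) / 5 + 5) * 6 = 324 / 13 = 24.92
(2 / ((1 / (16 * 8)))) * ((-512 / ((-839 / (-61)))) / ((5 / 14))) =-111935488 / 4195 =-26683.07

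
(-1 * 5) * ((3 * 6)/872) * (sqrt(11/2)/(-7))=0.03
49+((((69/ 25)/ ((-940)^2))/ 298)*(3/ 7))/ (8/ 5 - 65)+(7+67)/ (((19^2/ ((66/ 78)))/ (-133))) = 18711922579928871/ 721599512452000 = 25.93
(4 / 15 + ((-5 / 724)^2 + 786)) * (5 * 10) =30910660595 / 786264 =39313.34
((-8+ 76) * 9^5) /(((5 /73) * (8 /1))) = 73279809 /10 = 7327980.90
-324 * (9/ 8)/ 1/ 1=-729/ 2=-364.50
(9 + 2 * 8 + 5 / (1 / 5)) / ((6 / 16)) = 400 / 3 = 133.33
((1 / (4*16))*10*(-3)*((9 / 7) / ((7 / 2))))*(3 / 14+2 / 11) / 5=-1647 / 120736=-0.01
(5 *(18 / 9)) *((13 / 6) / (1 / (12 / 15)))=52 / 3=17.33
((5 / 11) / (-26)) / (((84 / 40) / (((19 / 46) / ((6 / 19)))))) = -9025 / 828828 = -0.01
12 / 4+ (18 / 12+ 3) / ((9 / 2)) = 4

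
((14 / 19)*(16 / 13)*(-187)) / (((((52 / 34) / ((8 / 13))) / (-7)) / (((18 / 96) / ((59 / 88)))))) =328988352 / 2462837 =133.58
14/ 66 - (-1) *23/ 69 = 6/ 11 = 0.55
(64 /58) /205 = 32 /5945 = 0.01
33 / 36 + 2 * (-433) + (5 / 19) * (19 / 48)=-864.98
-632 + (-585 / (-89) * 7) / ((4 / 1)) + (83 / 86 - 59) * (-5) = -5056581 / 15308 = -330.32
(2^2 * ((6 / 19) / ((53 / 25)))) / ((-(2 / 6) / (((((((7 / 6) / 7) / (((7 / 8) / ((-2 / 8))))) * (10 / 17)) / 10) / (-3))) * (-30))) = 20 / 359499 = 0.00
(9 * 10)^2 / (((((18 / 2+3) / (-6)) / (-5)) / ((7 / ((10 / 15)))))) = 212625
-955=-955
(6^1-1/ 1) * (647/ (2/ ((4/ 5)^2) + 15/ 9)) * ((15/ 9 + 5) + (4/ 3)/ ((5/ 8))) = 683232/ 115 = 5941.15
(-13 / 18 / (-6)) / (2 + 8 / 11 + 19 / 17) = 0.03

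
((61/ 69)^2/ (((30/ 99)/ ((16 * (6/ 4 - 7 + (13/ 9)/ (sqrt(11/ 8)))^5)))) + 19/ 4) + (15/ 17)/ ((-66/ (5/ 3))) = -6123137854894531/ 19471014090 + 3094697694584977 * sqrt(22)/ 56695011615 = -58448.14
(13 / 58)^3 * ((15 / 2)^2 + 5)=538265 / 780448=0.69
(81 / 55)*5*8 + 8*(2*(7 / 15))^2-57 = 21973 / 2475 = 8.88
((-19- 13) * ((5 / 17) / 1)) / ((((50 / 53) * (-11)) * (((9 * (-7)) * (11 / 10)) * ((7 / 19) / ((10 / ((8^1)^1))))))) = -40280 / 907137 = -0.04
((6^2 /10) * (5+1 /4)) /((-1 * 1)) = -189 /10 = -18.90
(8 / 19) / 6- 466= -26558 / 57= -465.93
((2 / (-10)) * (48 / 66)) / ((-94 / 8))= 32 / 2585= 0.01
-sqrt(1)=-1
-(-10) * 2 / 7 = 20 / 7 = 2.86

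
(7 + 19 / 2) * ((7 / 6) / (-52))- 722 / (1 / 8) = -1201485 / 208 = -5776.37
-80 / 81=-0.99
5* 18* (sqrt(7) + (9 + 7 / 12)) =90* sqrt(7) + 1725 / 2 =1100.62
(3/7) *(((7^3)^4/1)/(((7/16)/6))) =81352871712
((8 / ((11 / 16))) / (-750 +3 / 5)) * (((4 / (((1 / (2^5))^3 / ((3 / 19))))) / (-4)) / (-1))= -20971520 / 261041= -80.34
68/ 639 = 0.11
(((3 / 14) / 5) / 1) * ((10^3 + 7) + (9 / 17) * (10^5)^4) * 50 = 13500000000000000256785 / 119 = 113445378151260506359.54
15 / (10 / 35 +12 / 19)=1995 / 122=16.35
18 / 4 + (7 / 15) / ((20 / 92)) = 997 / 150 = 6.65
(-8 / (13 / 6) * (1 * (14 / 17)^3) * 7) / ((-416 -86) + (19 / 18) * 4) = 9261 / 319345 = 0.03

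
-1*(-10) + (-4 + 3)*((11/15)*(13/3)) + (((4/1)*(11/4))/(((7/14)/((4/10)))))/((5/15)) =299/9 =33.22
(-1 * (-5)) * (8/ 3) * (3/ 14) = 20/ 7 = 2.86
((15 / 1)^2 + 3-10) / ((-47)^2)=218 / 2209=0.10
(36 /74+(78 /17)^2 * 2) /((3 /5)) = 70.98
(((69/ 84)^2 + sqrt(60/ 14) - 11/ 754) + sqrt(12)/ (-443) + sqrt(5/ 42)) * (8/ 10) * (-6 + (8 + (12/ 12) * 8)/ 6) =-4 * sqrt(210)/ 9 - 195121/ 110838 + 16 * sqrt(3)/ 1329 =-8.18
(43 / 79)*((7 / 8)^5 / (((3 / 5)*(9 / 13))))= 46975565 / 69894144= 0.67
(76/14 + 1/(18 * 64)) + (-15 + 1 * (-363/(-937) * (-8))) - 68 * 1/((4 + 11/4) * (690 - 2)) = -12363791329/974719872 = -12.68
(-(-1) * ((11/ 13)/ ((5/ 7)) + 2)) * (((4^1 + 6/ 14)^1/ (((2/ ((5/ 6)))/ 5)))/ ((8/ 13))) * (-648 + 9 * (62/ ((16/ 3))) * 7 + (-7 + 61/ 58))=194595525/ 51968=3744.53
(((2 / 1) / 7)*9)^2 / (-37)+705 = 704.82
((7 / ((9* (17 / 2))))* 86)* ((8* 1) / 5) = 9632 / 765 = 12.59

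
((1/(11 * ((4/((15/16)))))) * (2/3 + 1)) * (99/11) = 225/704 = 0.32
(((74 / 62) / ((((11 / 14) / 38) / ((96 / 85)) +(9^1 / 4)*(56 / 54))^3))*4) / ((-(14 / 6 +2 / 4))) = -118293685258420224 / 913002952515347129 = -0.13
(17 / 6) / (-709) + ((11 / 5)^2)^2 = 62272189 / 2658750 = 23.42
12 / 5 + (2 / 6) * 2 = 3.07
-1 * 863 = -863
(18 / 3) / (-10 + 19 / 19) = -2 / 3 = -0.67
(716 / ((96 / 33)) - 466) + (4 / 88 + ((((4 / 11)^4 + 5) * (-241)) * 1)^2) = 2507104558422613 / 1714871048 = 1461978.47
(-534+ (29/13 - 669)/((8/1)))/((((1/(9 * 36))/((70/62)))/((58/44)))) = -1319632965/4433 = -297683.95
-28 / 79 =-0.35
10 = 10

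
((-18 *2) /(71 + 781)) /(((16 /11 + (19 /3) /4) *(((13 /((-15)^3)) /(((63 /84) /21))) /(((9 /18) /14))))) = 334125 /72544108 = 0.00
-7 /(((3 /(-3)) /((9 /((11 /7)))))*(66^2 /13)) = 637 /5324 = 0.12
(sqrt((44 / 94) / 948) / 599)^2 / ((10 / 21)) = 77 / 26644562260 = 0.00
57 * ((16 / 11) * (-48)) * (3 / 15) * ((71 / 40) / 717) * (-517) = 6086688 / 5975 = 1018.69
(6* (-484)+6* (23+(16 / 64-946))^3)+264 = -150852889593 / 32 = -4714152799.78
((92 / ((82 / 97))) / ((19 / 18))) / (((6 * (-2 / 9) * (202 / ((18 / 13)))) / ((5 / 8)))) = -2710665 / 8182616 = -0.33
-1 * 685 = -685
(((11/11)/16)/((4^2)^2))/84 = 1/344064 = 0.00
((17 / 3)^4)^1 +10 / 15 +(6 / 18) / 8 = 668627 / 648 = 1031.83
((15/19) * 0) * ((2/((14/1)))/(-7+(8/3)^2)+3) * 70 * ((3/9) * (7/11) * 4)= 0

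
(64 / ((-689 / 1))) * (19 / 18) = -608 / 6201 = -0.10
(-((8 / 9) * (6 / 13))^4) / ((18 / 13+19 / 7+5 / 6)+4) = -917504 / 289298763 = -0.00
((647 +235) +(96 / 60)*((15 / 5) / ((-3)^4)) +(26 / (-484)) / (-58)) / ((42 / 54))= 1134.08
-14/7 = -2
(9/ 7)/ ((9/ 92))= 92/ 7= 13.14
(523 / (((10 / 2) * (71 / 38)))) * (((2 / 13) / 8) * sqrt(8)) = 9937 * sqrt(2) / 4615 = 3.05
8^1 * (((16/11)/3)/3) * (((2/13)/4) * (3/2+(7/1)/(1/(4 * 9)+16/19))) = 17312/36465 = 0.47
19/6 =3.17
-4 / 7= -0.57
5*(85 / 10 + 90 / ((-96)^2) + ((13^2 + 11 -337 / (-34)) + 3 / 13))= 112389525 / 113152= 993.26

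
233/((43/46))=10718/43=249.26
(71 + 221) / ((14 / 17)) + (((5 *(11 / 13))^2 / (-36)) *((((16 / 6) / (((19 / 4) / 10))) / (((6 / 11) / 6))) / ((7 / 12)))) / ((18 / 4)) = 624249862 / 1820637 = 342.87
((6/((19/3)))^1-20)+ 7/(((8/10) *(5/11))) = 15/76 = 0.20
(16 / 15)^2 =256 / 225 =1.14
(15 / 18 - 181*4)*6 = -4339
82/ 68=41/ 34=1.21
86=86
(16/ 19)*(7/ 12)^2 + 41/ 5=7256/ 855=8.49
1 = 1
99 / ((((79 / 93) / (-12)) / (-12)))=1325808 / 79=16782.38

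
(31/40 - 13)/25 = -489/1000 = -0.49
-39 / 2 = -19.50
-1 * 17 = -17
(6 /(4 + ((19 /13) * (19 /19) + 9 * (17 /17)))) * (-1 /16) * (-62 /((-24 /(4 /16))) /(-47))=403 /1131008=0.00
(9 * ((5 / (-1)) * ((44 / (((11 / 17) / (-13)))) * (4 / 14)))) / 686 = 39780 / 2401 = 16.57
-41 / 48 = -0.85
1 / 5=0.20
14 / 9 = 1.56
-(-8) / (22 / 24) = 96 / 11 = 8.73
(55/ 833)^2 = 3025/ 693889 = 0.00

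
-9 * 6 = -54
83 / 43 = 1.93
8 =8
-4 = -4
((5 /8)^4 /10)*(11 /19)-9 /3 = -2.99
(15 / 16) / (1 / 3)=45 / 16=2.81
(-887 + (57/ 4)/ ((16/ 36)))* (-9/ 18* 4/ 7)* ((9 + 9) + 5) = 314617/ 56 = 5618.16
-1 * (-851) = 851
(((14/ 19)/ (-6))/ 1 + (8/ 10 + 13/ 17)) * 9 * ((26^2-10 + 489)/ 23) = 4841298/ 7429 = 651.68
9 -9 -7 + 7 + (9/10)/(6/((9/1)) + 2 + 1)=27/110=0.25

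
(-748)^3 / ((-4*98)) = 52313624 / 49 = 1067624.98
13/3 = 4.33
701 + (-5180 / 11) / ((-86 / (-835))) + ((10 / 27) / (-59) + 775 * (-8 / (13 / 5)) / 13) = -516316015079 / 127339641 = -4054.64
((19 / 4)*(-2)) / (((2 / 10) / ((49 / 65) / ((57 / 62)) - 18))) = 31826 / 39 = 816.05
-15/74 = -0.20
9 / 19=0.47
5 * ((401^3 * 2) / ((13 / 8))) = 5158496080 / 13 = 396807390.77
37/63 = 0.59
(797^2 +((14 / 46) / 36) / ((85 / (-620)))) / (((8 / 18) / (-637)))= -711943130899 / 782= -910413210.87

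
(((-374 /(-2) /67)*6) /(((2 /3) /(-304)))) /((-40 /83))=5308182 /335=15845.32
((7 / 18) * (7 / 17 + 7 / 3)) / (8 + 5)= 490 / 5967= 0.08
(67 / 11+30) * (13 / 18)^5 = 147403321 / 20785248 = 7.09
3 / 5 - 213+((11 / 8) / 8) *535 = -120.45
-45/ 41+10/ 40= -139/ 164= -0.85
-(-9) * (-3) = -27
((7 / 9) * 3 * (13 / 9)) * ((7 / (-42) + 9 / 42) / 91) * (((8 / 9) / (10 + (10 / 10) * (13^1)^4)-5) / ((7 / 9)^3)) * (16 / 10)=-10285496 / 342994855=-0.03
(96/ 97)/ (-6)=-16/ 97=-0.16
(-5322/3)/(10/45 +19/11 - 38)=175626/3569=49.21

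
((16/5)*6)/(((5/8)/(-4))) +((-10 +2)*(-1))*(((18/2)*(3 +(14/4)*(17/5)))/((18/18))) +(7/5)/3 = 71279/75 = 950.39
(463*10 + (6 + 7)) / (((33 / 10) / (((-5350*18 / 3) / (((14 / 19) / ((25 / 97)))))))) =-15797327.29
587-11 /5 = 2924 /5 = 584.80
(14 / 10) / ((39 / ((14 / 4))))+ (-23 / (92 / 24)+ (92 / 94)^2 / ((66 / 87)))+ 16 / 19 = -678731791 / 180055590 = -3.77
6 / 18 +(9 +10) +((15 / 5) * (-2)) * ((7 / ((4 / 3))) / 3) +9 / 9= 59 / 6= 9.83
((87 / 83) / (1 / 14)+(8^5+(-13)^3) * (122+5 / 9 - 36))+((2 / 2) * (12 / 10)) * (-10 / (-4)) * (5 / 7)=13836491968 / 5229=2646106.71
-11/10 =-1.10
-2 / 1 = -2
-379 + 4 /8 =-757 /2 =-378.50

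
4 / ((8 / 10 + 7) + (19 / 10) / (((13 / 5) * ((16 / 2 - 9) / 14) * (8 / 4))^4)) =1142440 / 30739633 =0.04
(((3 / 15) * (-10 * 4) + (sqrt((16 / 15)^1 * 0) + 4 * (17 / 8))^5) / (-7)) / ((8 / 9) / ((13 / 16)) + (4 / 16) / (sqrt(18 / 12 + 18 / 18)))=-26574930720 / 4491697 + 19432918089 * sqrt(10) / 71867152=-5061.38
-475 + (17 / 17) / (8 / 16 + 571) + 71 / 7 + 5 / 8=-29714459 / 64008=-464.23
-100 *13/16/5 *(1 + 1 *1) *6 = -195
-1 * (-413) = 413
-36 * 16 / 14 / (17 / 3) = -864 / 119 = -7.26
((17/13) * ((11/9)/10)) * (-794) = -126.90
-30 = -30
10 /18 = 5 /9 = 0.56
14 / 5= 2.80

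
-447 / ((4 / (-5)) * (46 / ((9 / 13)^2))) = 181035 / 31096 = 5.82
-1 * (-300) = 300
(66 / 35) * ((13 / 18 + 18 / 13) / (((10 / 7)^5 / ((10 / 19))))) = 13020623 / 37050000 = 0.35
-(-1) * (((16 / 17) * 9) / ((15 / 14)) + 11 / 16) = 11687 / 1360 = 8.59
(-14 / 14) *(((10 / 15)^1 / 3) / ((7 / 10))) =-0.32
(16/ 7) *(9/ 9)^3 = 16/ 7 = 2.29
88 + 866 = 954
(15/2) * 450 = 3375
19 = 19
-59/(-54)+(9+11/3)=743/54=13.76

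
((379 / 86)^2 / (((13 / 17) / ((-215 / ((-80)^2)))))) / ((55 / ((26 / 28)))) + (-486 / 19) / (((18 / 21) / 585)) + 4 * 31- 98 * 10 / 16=-56027930184843 / 3220940800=-17394.90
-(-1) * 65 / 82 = 65 / 82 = 0.79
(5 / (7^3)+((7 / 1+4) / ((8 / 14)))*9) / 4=237719 / 5488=43.32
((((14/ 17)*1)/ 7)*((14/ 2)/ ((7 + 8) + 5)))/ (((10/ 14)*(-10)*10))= -49/ 85000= -0.00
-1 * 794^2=-630436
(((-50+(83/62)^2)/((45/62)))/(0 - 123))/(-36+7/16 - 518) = -0.00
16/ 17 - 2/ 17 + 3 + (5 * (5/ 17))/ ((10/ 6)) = 80/ 17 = 4.71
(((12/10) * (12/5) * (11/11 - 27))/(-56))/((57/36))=2808/3325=0.84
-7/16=-0.44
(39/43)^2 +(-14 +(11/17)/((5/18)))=-1704923/157165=-10.85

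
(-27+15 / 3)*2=-44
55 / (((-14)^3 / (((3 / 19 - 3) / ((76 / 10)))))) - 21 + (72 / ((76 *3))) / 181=-3763553043 / 179295704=-20.99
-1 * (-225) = 225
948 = 948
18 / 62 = 9 / 31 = 0.29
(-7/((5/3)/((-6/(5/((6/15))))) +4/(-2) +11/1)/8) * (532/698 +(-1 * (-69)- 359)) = 3179736/69451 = 45.78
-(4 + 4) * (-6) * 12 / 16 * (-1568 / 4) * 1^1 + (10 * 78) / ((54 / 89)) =-115438 / 9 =-12826.44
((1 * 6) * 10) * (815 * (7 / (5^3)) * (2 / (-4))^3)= -3423 / 10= -342.30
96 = 96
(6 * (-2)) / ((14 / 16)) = -96 / 7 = -13.71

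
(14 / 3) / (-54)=-0.09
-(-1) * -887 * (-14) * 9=111762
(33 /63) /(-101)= -11 /2121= -0.01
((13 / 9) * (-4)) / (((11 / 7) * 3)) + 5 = 1121 / 297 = 3.77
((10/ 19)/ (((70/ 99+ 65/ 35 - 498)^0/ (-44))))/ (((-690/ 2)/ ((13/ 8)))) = 143/ 1311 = 0.11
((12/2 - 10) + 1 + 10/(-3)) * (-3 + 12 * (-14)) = 1083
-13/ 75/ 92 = -13/ 6900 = -0.00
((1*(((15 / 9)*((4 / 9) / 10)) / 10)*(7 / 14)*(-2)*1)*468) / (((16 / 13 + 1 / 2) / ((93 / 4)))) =-10478 / 225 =-46.57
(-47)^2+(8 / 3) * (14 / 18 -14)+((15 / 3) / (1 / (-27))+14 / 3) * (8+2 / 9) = 9919 / 9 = 1102.11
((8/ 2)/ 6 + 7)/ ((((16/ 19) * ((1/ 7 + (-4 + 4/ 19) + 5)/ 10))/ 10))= 290605/ 432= 672.70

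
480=480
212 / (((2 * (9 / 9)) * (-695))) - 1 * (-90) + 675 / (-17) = 592423 / 11815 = 50.14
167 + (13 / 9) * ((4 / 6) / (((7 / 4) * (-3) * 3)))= 283963 / 1701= 166.94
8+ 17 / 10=97 / 10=9.70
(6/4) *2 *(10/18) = 1.67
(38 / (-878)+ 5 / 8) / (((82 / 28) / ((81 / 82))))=1158381 / 5903672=0.20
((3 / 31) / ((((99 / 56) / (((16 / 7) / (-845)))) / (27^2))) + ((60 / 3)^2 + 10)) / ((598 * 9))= 59054173 / 775398195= 0.08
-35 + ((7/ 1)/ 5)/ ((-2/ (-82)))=112/ 5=22.40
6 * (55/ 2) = 165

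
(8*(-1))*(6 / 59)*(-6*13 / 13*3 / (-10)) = -432 / 295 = -1.46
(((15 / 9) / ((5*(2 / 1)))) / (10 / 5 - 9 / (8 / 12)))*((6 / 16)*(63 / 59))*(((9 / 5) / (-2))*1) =0.01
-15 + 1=-14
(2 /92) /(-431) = -1 /19826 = -0.00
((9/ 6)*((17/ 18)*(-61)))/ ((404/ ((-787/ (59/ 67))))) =191.17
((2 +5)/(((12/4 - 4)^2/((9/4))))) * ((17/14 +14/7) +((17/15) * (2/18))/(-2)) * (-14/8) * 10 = -10423/12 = -868.58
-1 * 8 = -8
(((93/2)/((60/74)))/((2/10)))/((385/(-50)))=-5735/154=-37.24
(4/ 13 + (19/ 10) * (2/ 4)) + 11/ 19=9073/ 4940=1.84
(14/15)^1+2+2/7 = 338/105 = 3.22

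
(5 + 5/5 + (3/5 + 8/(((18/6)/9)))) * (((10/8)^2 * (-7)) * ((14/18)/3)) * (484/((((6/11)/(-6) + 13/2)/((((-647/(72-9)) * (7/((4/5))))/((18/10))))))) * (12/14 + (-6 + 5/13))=-1556569.37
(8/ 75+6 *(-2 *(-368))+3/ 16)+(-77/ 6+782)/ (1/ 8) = 4227851/ 400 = 10569.63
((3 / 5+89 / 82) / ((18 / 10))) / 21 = 691 / 15498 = 0.04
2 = 2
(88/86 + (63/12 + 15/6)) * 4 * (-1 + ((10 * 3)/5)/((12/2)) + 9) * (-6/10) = -40743/215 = -189.50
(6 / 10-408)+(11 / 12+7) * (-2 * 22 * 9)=-17712 / 5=-3542.40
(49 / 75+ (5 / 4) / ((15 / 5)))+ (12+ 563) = 57607 / 100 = 576.07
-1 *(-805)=805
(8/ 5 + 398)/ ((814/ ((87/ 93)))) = 783/ 1705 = 0.46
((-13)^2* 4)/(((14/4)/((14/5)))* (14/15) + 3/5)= 20280/53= 382.64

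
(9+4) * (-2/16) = -13/8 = -1.62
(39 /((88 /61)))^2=730.84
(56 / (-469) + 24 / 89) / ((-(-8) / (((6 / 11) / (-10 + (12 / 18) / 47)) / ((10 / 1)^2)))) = -2961 / 288609200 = -0.00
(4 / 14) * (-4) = -1.14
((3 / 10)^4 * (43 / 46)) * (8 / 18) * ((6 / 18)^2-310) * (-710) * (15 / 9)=8514817 / 6900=1234.03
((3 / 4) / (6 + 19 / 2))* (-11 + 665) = 981 / 31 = 31.65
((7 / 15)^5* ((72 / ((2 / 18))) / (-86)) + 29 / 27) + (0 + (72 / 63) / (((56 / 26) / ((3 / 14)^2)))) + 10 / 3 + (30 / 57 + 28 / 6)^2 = 196432070793731 / 6289434506250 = 31.23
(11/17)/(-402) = -11/6834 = -0.00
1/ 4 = 0.25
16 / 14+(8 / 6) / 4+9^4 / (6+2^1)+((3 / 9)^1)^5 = 11180405 / 13608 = 821.61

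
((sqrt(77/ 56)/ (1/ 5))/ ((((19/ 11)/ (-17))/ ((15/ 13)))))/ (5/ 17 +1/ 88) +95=95 - 5245350*sqrt(22)/ 112879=-122.96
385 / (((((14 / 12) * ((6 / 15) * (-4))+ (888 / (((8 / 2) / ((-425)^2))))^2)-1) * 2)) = 825 / 6891041792410702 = 0.00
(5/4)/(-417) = -5/1668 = -0.00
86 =86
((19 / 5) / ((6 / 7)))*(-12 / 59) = -266 / 295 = -0.90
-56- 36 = -92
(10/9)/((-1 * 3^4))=-10/729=-0.01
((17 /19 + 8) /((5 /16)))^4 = 53459728531456 /81450625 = 656345.22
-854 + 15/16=-853.06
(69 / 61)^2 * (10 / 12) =7935 / 7442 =1.07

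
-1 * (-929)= 929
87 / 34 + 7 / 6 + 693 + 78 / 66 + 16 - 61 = 366281 / 561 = 652.91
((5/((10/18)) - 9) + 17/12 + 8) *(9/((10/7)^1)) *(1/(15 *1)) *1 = 791/200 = 3.96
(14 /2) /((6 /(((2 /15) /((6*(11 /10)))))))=0.02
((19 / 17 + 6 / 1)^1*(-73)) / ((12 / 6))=-8833 / 34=-259.79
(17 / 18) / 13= 17 / 234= 0.07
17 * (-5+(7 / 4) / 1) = -221 / 4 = -55.25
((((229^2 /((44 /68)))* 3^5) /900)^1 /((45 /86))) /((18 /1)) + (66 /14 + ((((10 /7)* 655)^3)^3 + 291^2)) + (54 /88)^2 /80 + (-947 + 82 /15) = 257767585347603361142102843916396112027013 /468747498912000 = 549907116189211256712760500.00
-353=-353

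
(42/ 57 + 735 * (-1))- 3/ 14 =-195371/ 266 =-734.48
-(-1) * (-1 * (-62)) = 62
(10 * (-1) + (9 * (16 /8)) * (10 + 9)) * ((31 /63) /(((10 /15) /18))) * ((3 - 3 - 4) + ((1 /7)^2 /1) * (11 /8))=-12018483 /686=-17519.65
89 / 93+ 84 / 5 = 8257 / 465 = 17.76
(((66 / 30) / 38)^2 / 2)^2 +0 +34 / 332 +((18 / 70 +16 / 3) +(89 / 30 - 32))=-70690272165579 / 3028660040000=-23.34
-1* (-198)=198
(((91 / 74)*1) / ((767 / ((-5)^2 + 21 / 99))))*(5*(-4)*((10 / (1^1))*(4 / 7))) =-332800 / 72039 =-4.62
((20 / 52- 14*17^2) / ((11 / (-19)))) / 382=999267 / 54626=18.29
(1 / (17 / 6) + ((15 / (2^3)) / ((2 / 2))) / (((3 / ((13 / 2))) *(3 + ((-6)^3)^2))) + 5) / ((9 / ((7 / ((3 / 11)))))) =5231118893 / 342663696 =15.27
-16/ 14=-8/ 7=-1.14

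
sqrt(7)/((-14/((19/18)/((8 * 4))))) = -19 * sqrt(7)/8064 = -0.01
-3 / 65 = -0.05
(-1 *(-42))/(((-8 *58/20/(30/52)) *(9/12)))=-525/377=-1.39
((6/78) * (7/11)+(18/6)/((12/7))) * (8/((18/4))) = 1372/429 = 3.20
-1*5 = -5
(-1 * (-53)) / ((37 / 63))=3339 / 37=90.24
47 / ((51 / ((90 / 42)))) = 235 / 119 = 1.97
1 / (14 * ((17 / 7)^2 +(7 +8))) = 7 / 2048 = 0.00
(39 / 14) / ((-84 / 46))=-299 / 196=-1.53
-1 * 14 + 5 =-9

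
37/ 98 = 0.38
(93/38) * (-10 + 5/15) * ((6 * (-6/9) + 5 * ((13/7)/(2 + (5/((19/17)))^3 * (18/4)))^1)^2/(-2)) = 5374290379813840539/28724280697433251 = 187.10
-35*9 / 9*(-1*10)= 350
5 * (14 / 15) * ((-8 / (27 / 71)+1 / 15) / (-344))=19817 / 69660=0.28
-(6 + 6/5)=-36/5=-7.20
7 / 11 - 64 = -697 / 11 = -63.36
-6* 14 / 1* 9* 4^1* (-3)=9072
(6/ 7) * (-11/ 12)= -11/ 14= -0.79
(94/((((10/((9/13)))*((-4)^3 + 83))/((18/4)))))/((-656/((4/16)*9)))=-34263/6481280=-0.01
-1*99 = -99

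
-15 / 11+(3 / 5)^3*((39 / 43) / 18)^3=-1192580833 / 874577000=-1.36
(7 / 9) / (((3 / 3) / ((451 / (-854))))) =-0.41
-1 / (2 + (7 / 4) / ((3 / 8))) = -3 / 20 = -0.15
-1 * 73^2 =-5329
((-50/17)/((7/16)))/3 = -800/357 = -2.24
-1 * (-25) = 25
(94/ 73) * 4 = 376/ 73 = 5.15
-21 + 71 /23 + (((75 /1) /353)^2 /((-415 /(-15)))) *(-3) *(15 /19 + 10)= -81200154791 /4519693039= -17.97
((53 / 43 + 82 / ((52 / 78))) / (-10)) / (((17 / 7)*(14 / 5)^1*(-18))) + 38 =1002679 / 26316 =38.10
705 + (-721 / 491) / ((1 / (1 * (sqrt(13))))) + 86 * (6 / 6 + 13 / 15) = 860.24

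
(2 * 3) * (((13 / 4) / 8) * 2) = 4.88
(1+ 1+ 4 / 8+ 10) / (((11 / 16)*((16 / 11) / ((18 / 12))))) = 75 / 4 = 18.75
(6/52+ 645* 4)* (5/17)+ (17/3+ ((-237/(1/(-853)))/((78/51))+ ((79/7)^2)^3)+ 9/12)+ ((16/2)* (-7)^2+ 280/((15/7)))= 2199679.41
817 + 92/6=2497/3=832.33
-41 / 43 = -0.95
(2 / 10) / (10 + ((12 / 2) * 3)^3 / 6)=1 / 4910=0.00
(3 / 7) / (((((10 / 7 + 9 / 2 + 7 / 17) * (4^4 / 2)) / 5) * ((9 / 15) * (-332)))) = -425 / 32063232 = -0.00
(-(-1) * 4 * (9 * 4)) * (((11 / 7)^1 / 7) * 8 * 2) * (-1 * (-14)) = 50688 / 7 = 7241.14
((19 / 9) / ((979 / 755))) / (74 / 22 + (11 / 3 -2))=14345 / 44322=0.32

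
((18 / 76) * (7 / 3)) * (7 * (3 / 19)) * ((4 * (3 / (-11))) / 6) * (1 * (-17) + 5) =1.33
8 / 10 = 4 / 5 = 0.80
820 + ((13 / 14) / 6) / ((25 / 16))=430552 / 525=820.10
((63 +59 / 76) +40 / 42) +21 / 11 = 1169893 / 17556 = 66.64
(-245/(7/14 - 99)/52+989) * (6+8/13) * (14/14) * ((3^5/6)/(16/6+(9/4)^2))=423468963576/12351703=34284.26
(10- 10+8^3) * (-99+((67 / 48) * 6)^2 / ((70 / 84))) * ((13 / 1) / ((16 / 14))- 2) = -71190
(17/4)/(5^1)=17/20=0.85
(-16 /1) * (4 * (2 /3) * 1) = -128 /3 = -42.67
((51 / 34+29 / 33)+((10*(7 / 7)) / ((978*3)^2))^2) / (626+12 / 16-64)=484762312690673 / 114680251189747881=0.00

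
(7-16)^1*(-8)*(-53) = -3816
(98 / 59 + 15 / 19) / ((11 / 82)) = 225254 / 12331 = 18.27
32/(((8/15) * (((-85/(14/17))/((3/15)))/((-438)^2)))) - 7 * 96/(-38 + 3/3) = -1191531264/53465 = -22286.19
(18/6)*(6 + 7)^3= 6591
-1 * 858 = -858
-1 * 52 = -52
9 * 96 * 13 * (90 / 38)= 505440 / 19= 26602.11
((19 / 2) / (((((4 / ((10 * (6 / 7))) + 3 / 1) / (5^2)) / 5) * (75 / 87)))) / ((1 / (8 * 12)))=495900 / 13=38146.15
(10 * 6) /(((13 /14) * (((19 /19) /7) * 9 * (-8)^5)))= -245 /159744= -0.00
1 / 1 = 1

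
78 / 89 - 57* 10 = -50652 / 89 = -569.12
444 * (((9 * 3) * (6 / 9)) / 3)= 2664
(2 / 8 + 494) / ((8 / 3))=5931 / 32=185.34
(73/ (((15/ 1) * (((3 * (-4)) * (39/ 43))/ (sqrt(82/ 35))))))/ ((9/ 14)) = -3139 * sqrt(2870)/ 157950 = -1.06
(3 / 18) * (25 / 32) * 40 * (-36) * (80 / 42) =-2500 / 7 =-357.14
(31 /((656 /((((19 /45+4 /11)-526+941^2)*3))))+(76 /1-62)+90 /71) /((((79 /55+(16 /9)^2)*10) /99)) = 1288749843512901 /4769149520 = 270226.34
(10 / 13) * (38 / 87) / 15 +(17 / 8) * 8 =57757 / 3393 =17.02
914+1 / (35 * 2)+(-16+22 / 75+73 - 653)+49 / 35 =335693 / 1050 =319.71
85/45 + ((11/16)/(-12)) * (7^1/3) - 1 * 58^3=-37461167/192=-195110.24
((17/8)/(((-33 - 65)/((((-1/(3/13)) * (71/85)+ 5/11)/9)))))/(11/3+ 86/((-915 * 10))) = 1353895/649335456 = 0.00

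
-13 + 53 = 40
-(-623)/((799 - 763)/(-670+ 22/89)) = -104314/9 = -11590.44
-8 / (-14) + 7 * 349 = 17105 / 7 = 2443.57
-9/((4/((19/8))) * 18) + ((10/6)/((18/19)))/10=-0.12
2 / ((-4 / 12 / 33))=-198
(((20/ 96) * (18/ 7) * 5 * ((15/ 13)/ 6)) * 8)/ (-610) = -75/ 11102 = -0.01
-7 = -7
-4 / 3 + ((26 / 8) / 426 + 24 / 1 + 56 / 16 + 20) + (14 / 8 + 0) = 27221 / 568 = 47.92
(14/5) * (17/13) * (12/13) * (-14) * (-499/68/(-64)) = -5.43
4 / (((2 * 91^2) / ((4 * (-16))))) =-128 / 8281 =-0.02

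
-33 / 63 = -11 / 21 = -0.52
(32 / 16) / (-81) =-2 / 81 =-0.02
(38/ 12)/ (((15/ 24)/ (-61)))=-4636/ 15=-309.07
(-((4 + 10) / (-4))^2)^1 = -49 / 4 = -12.25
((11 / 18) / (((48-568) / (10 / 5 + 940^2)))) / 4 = -539979 / 2080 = -259.61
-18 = -18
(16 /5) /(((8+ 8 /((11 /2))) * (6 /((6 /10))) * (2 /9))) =99 /650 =0.15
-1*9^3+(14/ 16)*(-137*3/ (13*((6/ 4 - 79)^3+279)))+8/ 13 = -35240234690/ 48381359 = -728.38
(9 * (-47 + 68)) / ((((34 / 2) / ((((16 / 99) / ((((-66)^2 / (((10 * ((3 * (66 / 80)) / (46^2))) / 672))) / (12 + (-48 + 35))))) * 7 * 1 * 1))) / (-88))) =7 / 1582768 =0.00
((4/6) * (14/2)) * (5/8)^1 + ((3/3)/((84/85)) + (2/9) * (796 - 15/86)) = 979459/5418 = 180.78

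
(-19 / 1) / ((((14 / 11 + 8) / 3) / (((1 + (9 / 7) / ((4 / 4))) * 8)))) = -13376 / 119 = -112.40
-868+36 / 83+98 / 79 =-5680498 / 6557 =-866.33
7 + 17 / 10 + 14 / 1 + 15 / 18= 353 / 15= 23.53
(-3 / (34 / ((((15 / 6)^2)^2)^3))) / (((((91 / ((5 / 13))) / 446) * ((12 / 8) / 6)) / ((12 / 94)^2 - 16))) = 79215087890625 / 124976384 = 633840.45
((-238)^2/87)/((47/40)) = 2265760/4089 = 554.11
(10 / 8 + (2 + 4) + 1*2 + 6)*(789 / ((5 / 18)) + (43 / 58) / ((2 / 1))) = 43321.75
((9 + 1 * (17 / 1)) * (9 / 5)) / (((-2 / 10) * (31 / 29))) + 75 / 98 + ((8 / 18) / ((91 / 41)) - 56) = -97370051 / 355446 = -273.94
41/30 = 1.37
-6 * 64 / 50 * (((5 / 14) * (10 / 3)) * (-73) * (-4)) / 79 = -18688 / 553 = -33.79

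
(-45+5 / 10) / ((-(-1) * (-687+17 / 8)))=356 / 5479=0.06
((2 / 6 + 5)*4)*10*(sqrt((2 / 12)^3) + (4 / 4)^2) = 227.85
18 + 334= 352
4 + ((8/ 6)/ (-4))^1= 11/ 3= 3.67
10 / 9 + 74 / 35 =1016 / 315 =3.23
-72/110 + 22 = 1174/55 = 21.35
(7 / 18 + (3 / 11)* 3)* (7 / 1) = 1673 / 198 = 8.45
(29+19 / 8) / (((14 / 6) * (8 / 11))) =8283 / 448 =18.49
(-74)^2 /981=5476 /981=5.58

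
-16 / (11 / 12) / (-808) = 24 / 1111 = 0.02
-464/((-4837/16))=7424/4837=1.53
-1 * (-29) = 29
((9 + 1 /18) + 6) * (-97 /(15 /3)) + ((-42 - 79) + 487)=6653 /90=73.92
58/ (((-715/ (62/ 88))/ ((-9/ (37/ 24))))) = 97092/ 291005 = 0.33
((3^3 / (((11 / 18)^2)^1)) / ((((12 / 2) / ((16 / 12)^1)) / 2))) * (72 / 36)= 7776 / 121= 64.26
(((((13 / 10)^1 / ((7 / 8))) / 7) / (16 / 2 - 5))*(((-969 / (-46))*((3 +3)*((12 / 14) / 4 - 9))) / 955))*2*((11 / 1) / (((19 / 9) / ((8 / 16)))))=-0.43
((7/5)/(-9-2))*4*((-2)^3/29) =224/1595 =0.14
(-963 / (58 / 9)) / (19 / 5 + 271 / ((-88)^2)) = -18643680 / 478471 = -38.97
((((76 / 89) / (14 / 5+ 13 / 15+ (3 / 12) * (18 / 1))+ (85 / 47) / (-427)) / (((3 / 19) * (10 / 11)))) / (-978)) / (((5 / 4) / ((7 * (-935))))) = 49025597951 / 13101344235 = 3.74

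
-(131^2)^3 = -5053913144281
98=98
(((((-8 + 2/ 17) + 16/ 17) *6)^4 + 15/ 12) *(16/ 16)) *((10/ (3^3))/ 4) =5025314041945/ 18040536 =278556.80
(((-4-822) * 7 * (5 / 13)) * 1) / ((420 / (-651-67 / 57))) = 7676431 / 2223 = 3453.19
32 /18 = 16 /9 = 1.78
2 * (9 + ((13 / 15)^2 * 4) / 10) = 20926 / 1125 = 18.60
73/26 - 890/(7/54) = -1249049/182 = -6862.91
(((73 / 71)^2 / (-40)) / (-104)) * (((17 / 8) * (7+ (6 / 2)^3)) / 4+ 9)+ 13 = 4364183937 / 335528960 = 13.01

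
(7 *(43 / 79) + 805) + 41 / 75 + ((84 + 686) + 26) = 9511739 / 5925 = 1605.36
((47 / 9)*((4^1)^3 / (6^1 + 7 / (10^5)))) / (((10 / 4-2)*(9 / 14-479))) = -8422400000 / 36164221911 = -0.23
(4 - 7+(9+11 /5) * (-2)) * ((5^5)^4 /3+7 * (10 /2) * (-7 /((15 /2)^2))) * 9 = -181674957275365733 /25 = -7266998291014629.32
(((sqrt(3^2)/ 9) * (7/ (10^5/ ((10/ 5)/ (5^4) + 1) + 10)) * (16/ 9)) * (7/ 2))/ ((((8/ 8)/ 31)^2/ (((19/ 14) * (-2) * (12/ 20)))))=-106851668/ 468797025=-0.23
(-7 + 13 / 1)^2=36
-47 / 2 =-23.50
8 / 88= 1 / 11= 0.09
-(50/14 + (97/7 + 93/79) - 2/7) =-18.32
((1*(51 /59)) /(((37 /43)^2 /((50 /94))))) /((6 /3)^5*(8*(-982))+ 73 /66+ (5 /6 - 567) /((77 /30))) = -1089153450 /441291683335211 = -0.00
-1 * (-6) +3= 9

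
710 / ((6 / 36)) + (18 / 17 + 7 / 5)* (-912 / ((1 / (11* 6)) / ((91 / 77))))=-14505324 / 85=-170650.87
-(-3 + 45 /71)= 168 /71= 2.37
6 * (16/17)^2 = 1536/289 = 5.31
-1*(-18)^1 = 18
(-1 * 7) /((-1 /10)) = 70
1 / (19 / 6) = 0.32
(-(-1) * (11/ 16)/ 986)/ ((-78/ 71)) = -781/ 1230528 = -0.00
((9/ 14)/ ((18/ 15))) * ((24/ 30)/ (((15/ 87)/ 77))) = 957/ 5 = 191.40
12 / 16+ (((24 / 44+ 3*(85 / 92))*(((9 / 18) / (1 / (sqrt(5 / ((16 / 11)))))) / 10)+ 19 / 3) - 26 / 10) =3357*sqrt(55) / 80960+ 269 / 60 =4.79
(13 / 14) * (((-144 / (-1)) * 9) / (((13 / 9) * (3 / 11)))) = 21384 / 7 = 3054.86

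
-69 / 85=-0.81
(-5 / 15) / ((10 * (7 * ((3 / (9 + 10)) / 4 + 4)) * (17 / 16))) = -608 / 547995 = -0.00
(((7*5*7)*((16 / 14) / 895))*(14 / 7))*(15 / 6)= 280 / 179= 1.56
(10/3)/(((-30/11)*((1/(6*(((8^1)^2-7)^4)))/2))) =-154821348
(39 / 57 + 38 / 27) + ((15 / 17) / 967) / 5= 17640586 / 8433207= 2.09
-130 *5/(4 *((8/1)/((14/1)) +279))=-2275/3914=-0.58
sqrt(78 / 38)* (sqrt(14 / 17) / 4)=0.33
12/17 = 0.71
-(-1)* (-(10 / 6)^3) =-125 / 27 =-4.63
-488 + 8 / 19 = -9264 / 19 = -487.58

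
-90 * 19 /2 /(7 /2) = -1710 /7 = -244.29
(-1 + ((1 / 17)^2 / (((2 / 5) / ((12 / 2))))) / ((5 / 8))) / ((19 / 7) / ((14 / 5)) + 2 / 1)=-25970 / 84099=-0.31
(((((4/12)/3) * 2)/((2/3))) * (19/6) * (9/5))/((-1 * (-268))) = 19/2680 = 0.01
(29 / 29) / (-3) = -1 / 3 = -0.33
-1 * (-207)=207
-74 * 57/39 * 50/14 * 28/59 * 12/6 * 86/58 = -12091600/22243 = -543.61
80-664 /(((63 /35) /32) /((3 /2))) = -52880 /3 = -17626.67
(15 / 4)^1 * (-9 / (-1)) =135 / 4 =33.75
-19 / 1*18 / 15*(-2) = 228 / 5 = 45.60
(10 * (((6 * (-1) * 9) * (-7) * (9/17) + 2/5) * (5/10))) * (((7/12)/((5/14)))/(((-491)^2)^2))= 417578/14820612383055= 0.00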